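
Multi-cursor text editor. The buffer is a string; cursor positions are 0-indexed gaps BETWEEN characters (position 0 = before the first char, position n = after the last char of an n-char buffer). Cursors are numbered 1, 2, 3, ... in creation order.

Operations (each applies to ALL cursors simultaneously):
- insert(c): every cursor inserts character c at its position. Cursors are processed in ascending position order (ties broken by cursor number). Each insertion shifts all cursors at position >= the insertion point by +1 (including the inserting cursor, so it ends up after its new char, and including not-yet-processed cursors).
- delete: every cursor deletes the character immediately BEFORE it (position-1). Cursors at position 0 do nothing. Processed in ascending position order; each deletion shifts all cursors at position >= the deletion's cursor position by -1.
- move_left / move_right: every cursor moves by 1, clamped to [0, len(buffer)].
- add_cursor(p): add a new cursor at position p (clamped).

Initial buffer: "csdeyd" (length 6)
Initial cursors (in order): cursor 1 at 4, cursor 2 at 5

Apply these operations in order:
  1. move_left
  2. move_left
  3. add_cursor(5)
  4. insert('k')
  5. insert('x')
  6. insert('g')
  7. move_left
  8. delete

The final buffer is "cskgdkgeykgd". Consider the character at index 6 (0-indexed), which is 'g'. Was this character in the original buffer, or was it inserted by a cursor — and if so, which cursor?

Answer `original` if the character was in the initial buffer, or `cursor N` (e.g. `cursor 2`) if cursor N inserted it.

Answer: cursor 2

Derivation:
After op 1 (move_left): buffer="csdeyd" (len 6), cursors c1@3 c2@4, authorship ......
After op 2 (move_left): buffer="csdeyd" (len 6), cursors c1@2 c2@3, authorship ......
After op 3 (add_cursor(5)): buffer="csdeyd" (len 6), cursors c1@2 c2@3 c3@5, authorship ......
After op 4 (insert('k')): buffer="cskdkeykd" (len 9), cursors c1@3 c2@5 c3@8, authorship ..1.2..3.
After op 5 (insert('x')): buffer="cskxdkxeykxd" (len 12), cursors c1@4 c2@7 c3@11, authorship ..11.22..33.
After op 6 (insert('g')): buffer="cskxgdkxgeykxgd" (len 15), cursors c1@5 c2@9 c3@14, authorship ..111.222..333.
After op 7 (move_left): buffer="cskxgdkxgeykxgd" (len 15), cursors c1@4 c2@8 c3@13, authorship ..111.222..333.
After op 8 (delete): buffer="cskgdkgeykgd" (len 12), cursors c1@3 c2@6 c3@10, authorship ..11.22..33.
Authorship (.=original, N=cursor N): . . 1 1 . 2 2 . . 3 3 .
Index 6: author = 2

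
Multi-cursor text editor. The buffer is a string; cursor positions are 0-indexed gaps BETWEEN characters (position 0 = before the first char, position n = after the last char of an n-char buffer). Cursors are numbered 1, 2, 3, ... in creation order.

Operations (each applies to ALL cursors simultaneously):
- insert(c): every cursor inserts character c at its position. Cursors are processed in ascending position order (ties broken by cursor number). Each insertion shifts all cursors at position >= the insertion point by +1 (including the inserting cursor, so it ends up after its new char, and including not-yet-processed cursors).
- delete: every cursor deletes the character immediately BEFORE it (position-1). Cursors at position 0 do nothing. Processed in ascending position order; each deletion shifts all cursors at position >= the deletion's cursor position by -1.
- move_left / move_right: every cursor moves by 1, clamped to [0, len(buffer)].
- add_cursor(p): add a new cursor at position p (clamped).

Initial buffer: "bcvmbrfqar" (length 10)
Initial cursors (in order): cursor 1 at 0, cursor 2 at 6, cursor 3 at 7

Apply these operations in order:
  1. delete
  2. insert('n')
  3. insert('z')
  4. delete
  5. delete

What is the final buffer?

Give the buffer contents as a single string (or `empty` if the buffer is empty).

After op 1 (delete): buffer="bcvmbqar" (len 8), cursors c1@0 c2@5 c3@5, authorship ........
After op 2 (insert('n')): buffer="nbcvmbnnqar" (len 11), cursors c1@1 c2@8 c3@8, authorship 1.....23...
After op 3 (insert('z')): buffer="nzbcvmbnnzzqar" (len 14), cursors c1@2 c2@11 c3@11, authorship 11.....2323...
After op 4 (delete): buffer="nbcvmbnnqar" (len 11), cursors c1@1 c2@8 c3@8, authorship 1.....23...
After op 5 (delete): buffer="bcvmbqar" (len 8), cursors c1@0 c2@5 c3@5, authorship ........

Answer: bcvmbqar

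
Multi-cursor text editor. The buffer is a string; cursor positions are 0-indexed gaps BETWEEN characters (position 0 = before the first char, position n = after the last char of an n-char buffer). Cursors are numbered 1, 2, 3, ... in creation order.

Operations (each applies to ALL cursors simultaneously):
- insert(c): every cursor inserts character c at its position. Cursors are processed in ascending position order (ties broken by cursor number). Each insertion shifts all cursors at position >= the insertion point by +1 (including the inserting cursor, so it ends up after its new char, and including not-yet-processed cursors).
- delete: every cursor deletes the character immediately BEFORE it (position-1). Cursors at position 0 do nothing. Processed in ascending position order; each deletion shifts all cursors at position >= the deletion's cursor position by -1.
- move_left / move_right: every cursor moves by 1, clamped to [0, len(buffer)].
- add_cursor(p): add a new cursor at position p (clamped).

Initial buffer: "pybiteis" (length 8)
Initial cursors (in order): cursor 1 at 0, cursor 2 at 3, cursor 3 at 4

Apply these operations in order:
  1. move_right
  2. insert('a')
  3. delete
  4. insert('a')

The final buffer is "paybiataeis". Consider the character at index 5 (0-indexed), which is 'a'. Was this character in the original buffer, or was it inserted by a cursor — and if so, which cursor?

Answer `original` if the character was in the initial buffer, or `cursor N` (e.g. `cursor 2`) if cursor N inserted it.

After op 1 (move_right): buffer="pybiteis" (len 8), cursors c1@1 c2@4 c3@5, authorship ........
After op 2 (insert('a')): buffer="paybiataeis" (len 11), cursors c1@2 c2@6 c3@8, authorship .1...2.3...
After op 3 (delete): buffer="pybiteis" (len 8), cursors c1@1 c2@4 c3@5, authorship ........
After op 4 (insert('a')): buffer="paybiataeis" (len 11), cursors c1@2 c2@6 c3@8, authorship .1...2.3...
Authorship (.=original, N=cursor N): . 1 . . . 2 . 3 . . .
Index 5: author = 2

Answer: cursor 2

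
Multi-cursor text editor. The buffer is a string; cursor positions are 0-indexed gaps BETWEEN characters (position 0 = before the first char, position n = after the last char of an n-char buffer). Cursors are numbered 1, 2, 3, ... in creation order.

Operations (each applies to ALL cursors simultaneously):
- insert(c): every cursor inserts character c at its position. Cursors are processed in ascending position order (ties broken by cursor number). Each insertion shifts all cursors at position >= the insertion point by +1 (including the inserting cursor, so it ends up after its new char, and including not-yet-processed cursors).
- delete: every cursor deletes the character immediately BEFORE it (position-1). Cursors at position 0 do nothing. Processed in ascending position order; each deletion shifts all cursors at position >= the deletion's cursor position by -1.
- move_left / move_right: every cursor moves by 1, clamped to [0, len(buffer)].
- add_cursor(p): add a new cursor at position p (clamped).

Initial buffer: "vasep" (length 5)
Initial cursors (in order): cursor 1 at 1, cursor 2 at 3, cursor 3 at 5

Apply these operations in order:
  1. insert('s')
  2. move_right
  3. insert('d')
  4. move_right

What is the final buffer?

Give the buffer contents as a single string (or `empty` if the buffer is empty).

Answer: vsadssedpsd

Derivation:
After op 1 (insert('s')): buffer="vsasseps" (len 8), cursors c1@2 c2@5 c3@8, authorship .1..2..3
After op 2 (move_right): buffer="vsasseps" (len 8), cursors c1@3 c2@6 c3@8, authorship .1..2..3
After op 3 (insert('d')): buffer="vsadssedpsd" (len 11), cursors c1@4 c2@8 c3@11, authorship .1.1.2.2.33
After op 4 (move_right): buffer="vsadssedpsd" (len 11), cursors c1@5 c2@9 c3@11, authorship .1.1.2.2.33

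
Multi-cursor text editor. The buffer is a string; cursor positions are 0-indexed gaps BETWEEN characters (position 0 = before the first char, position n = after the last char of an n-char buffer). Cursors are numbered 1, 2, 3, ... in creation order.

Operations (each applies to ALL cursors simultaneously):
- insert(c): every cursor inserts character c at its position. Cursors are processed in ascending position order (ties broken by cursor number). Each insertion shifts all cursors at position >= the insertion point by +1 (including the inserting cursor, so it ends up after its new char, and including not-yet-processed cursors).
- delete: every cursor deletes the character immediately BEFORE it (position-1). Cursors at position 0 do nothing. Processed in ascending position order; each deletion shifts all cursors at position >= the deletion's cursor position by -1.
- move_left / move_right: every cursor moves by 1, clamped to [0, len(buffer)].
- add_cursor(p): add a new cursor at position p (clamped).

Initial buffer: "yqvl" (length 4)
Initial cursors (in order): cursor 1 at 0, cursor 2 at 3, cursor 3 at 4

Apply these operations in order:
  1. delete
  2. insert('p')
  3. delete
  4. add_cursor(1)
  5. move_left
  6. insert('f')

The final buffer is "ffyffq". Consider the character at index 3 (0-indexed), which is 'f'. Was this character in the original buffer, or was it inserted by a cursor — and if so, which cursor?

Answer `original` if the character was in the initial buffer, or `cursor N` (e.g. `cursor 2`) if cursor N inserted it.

After op 1 (delete): buffer="yq" (len 2), cursors c1@0 c2@2 c3@2, authorship ..
After op 2 (insert('p')): buffer="pyqpp" (len 5), cursors c1@1 c2@5 c3@5, authorship 1..23
After op 3 (delete): buffer="yq" (len 2), cursors c1@0 c2@2 c3@2, authorship ..
After op 4 (add_cursor(1)): buffer="yq" (len 2), cursors c1@0 c4@1 c2@2 c3@2, authorship ..
After op 5 (move_left): buffer="yq" (len 2), cursors c1@0 c4@0 c2@1 c3@1, authorship ..
After op 6 (insert('f')): buffer="ffyffq" (len 6), cursors c1@2 c4@2 c2@5 c3@5, authorship 14.23.
Authorship (.=original, N=cursor N): 1 4 . 2 3 .
Index 3: author = 2

Answer: cursor 2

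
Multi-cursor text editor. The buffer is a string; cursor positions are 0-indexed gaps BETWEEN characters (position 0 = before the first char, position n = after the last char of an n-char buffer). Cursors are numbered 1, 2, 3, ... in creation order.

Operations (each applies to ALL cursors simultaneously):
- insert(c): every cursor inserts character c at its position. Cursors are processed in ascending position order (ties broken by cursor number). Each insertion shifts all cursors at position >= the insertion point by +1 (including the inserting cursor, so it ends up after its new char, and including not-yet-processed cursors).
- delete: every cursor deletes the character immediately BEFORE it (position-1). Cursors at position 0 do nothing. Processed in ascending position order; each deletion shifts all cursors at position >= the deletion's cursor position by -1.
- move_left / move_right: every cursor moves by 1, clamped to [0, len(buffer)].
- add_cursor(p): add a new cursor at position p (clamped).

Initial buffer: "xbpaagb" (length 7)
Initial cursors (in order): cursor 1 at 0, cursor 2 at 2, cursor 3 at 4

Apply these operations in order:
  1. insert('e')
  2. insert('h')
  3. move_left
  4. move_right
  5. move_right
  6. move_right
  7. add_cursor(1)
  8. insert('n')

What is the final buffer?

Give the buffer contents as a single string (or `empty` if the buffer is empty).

Answer: enhxbnehpanehagnb

Derivation:
After op 1 (insert('e')): buffer="exbepaeagb" (len 10), cursors c1@1 c2@4 c3@7, authorship 1..2..3...
After op 2 (insert('h')): buffer="ehxbehpaehagb" (len 13), cursors c1@2 c2@6 c3@10, authorship 11..22..33...
After op 3 (move_left): buffer="ehxbehpaehagb" (len 13), cursors c1@1 c2@5 c3@9, authorship 11..22..33...
After op 4 (move_right): buffer="ehxbehpaehagb" (len 13), cursors c1@2 c2@6 c3@10, authorship 11..22..33...
After op 5 (move_right): buffer="ehxbehpaehagb" (len 13), cursors c1@3 c2@7 c3@11, authorship 11..22..33...
After op 6 (move_right): buffer="ehxbehpaehagb" (len 13), cursors c1@4 c2@8 c3@12, authorship 11..22..33...
After op 7 (add_cursor(1)): buffer="ehxbehpaehagb" (len 13), cursors c4@1 c1@4 c2@8 c3@12, authorship 11..22..33...
After op 8 (insert('n')): buffer="enhxbnehpanehagnb" (len 17), cursors c4@2 c1@6 c2@11 c3@16, authorship 141..122..233..3.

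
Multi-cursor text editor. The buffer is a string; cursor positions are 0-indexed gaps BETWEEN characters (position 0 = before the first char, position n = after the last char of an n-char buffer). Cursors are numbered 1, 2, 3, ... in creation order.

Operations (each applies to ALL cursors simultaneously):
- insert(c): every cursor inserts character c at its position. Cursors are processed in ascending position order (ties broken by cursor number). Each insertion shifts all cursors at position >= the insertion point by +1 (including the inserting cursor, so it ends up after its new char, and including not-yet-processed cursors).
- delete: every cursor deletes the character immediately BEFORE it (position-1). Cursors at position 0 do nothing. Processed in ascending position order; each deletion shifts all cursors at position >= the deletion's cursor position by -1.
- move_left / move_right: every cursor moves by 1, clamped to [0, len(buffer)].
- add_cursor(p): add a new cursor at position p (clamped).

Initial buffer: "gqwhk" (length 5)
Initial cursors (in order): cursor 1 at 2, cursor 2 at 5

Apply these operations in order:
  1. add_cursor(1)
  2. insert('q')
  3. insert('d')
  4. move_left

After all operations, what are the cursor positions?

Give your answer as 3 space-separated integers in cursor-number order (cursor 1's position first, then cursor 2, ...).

After op 1 (add_cursor(1)): buffer="gqwhk" (len 5), cursors c3@1 c1@2 c2@5, authorship .....
After op 2 (insert('q')): buffer="gqqqwhkq" (len 8), cursors c3@2 c1@4 c2@8, authorship .3.1...2
After op 3 (insert('d')): buffer="gqdqqdwhkqd" (len 11), cursors c3@3 c1@6 c2@11, authorship .33.11...22
After op 4 (move_left): buffer="gqdqqdwhkqd" (len 11), cursors c3@2 c1@5 c2@10, authorship .33.11...22

Answer: 5 10 2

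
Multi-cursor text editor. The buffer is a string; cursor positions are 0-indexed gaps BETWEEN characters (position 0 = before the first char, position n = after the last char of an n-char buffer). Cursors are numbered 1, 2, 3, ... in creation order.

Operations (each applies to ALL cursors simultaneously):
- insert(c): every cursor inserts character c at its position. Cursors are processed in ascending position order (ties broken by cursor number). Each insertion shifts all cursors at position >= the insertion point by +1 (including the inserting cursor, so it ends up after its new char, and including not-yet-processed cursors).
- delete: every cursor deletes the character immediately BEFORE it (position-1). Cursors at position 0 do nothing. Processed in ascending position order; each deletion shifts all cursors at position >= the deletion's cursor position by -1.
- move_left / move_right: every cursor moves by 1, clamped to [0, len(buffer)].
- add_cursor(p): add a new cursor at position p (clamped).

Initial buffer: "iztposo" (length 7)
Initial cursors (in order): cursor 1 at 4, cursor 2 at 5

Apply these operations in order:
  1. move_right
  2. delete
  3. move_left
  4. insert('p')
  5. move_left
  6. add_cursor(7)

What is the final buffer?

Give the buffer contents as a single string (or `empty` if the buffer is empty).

Answer: iztpppo

Derivation:
After op 1 (move_right): buffer="iztposo" (len 7), cursors c1@5 c2@6, authorship .......
After op 2 (delete): buffer="iztpo" (len 5), cursors c1@4 c2@4, authorship .....
After op 3 (move_left): buffer="iztpo" (len 5), cursors c1@3 c2@3, authorship .....
After op 4 (insert('p')): buffer="iztpppo" (len 7), cursors c1@5 c2@5, authorship ...12..
After op 5 (move_left): buffer="iztpppo" (len 7), cursors c1@4 c2@4, authorship ...12..
After op 6 (add_cursor(7)): buffer="iztpppo" (len 7), cursors c1@4 c2@4 c3@7, authorship ...12..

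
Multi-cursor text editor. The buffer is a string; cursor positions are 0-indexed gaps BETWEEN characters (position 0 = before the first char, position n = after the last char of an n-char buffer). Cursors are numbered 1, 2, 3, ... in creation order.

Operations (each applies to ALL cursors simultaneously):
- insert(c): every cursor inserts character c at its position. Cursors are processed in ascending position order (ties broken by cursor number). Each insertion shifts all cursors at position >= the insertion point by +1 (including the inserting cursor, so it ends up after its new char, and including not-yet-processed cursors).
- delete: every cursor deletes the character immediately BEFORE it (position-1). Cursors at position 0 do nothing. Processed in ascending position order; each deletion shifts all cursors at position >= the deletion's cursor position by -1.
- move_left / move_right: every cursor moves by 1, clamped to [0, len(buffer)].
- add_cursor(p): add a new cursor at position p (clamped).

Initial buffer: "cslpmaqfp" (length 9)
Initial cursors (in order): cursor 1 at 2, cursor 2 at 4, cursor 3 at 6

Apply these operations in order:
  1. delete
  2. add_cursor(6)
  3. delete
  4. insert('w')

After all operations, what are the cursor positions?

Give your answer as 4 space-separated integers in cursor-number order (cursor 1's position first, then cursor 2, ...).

After op 1 (delete): buffer="clmqfp" (len 6), cursors c1@1 c2@2 c3@3, authorship ......
After op 2 (add_cursor(6)): buffer="clmqfp" (len 6), cursors c1@1 c2@2 c3@3 c4@6, authorship ......
After op 3 (delete): buffer="qf" (len 2), cursors c1@0 c2@0 c3@0 c4@2, authorship ..
After op 4 (insert('w')): buffer="wwwqfw" (len 6), cursors c1@3 c2@3 c3@3 c4@6, authorship 123..4

Answer: 3 3 3 6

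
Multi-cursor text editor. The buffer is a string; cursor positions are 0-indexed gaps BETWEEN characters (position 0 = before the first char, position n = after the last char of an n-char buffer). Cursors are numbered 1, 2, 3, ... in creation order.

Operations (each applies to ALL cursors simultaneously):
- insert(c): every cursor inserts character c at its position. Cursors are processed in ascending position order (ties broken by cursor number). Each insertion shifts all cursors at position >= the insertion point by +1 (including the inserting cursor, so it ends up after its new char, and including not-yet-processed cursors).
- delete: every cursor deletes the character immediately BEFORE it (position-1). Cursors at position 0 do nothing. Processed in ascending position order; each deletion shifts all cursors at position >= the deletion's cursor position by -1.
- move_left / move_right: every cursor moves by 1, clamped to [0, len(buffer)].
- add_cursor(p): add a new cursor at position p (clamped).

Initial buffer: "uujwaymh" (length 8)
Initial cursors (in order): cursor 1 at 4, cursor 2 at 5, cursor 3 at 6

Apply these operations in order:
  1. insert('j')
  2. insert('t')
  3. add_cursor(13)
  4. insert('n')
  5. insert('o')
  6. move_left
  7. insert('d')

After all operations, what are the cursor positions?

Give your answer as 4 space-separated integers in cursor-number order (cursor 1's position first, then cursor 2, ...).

Answer: 8 14 20 24

Derivation:
After op 1 (insert('j')): buffer="uujwjajyjmh" (len 11), cursors c1@5 c2@7 c3@9, authorship ....1.2.3..
After op 2 (insert('t')): buffer="uujwjtajtyjtmh" (len 14), cursors c1@6 c2@9 c3@12, authorship ....11.22.33..
After op 3 (add_cursor(13)): buffer="uujwjtajtyjtmh" (len 14), cursors c1@6 c2@9 c3@12 c4@13, authorship ....11.22.33..
After op 4 (insert('n')): buffer="uujwjtnajtnyjtnmnh" (len 18), cursors c1@7 c2@11 c3@15 c4@17, authorship ....111.222.333.4.
After op 5 (insert('o')): buffer="uujwjtnoajtnoyjtnomnoh" (len 22), cursors c1@8 c2@13 c3@18 c4@21, authorship ....1111.2222.3333.44.
After op 6 (move_left): buffer="uujwjtnoajtnoyjtnomnoh" (len 22), cursors c1@7 c2@12 c3@17 c4@20, authorship ....1111.2222.3333.44.
After op 7 (insert('d')): buffer="uujwjtndoajtndoyjtndomndoh" (len 26), cursors c1@8 c2@14 c3@20 c4@24, authorship ....11111.22222.33333.444.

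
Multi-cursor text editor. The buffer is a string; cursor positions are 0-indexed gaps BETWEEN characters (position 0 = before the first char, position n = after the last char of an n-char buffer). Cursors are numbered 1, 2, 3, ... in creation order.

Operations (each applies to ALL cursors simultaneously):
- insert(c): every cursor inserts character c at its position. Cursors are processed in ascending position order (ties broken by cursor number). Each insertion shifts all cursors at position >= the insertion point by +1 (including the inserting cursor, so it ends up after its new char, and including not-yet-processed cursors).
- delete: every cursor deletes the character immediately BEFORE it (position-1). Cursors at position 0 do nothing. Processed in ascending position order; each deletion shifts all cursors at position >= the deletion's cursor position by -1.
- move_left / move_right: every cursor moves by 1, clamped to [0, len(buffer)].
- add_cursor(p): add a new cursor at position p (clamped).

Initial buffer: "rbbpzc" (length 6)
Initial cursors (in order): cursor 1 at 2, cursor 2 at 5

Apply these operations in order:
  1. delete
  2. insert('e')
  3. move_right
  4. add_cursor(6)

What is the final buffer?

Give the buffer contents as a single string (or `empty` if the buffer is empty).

Answer: rebpec

Derivation:
After op 1 (delete): buffer="rbpc" (len 4), cursors c1@1 c2@3, authorship ....
After op 2 (insert('e')): buffer="rebpec" (len 6), cursors c1@2 c2@5, authorship .1..2.
After op 3 (move_right): buffer="rebpec" (len 6), cursors c1@3 c2@6, authorship .1..2.
After op 4 (add_cursor(6)): buffer="rebpec" (len 6), cursors c1@3 c2@6 c3@6, authorship .1..2.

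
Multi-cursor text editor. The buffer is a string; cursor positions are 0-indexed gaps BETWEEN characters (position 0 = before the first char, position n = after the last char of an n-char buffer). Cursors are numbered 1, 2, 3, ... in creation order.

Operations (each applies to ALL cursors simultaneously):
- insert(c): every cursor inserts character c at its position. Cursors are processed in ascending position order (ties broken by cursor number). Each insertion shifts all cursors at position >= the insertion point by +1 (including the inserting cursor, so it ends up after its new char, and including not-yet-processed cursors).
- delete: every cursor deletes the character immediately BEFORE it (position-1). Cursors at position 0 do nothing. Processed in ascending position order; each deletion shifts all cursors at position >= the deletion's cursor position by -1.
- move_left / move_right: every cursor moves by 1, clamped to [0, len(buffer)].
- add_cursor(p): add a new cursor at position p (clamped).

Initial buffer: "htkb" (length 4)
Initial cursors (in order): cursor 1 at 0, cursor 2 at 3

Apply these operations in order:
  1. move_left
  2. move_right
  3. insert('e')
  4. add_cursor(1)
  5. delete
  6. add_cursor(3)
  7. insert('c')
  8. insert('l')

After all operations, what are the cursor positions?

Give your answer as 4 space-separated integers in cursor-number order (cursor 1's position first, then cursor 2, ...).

Answer: 4 8 4 11

Derivation:
After op 1 (move_left): buffer="htkb" (len 4), cursors c1@0 c2@2, authorship ....
After op 2 (move_right): buffer="htkb" (len 4), cursors c1@1 c2@3, authorship ....
After op 3 (insert('e')): buffer="hetkeb" (len 6), cursors c1@2 c2@5, authorship .1..2.
After op 4 (add_cursor(1)): buffer="hetkeb" (len 6), cursors c3@1 c1@2 c2@5, authorship .1..2.
After op 5 (delete): buffer="tkb" (len 3), cursors c1@0 c3@0 c2@2, authorship ...
After op 6 (add_cursor(3)): buffer="tkb" (len 3), cursors c1@0 c3@0 c2@2 c4@3, authorship ...
After op 7 (insert('c')): buffer="cctkcbc" (len 7), cursors c1@2 c3@2 c2@5 c4@7, authorship 13..2.4
After op 8 (insert('l')): buffer="cclltkclbcl" (len 11), cursors c1@4 c3@4 c2@8 c4@11, authorship 1313..22.44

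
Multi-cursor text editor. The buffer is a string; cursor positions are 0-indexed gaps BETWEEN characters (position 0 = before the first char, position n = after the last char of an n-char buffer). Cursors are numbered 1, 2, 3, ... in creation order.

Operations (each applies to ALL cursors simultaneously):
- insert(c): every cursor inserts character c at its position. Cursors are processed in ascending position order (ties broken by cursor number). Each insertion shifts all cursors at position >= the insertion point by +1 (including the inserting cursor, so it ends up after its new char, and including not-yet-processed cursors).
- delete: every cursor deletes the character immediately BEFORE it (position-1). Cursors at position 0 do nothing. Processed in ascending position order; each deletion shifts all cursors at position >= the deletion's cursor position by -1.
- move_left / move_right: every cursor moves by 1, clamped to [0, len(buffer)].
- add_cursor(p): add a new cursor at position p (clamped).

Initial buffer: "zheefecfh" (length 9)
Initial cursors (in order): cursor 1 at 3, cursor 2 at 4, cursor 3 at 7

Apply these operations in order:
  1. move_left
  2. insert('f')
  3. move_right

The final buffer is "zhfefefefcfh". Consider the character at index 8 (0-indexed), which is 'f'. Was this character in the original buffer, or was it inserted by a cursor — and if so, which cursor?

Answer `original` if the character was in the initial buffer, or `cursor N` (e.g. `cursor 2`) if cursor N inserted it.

Answer: cursor 3

Derivation:
After op 1 (move_left): buffer="zheefecfh" (len 9), cursors c1@2 c2@3 c3@6, authorship .........
After op 2 (insert('f')): buffer="zhfefefefcfh" (len 12), cursors c1@3 c2@5 c3@9, authorship ..1.2...3...
After op 3 (move_right): buffer="zhfefefefcfh" (len 12), cursors c1@4 c2@6 c3@10, authorship ..1.2...3...
Authorship (.=original, N=cursor N): . . 1 . 2 . . . 3 . . .
Index 8: author = 3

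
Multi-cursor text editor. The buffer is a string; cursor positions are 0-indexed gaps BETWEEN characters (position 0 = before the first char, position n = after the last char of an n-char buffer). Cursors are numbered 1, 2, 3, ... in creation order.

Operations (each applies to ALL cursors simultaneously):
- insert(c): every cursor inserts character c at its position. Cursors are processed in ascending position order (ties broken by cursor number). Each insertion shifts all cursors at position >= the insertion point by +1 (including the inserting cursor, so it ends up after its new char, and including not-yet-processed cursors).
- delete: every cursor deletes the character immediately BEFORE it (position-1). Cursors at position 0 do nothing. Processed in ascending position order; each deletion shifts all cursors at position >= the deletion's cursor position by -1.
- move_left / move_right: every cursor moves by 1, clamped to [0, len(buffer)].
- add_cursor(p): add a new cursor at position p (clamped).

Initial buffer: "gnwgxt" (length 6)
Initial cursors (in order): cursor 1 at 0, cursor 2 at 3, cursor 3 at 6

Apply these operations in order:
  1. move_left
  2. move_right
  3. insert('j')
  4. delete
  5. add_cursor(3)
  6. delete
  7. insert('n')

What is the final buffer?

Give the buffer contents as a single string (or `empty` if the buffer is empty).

After op 1 (move_left): buffer="gnwgxt" (len 6), cursors c1@0 c2@2 c3@5, authorship ......
After op 2 (move_right): buffer="gnwgxt" (len 6), cursors c1@1 c2@3 c3@6, authorship ......
After op 3 (insert('j')): buffer="gjnwjgxtj" (len 9), cursors c1@2 c2@5 c3@9, authorship .1..2...3
After op 4 (delete): buffer="gnwgxt" (len 6), cursors c1@1 c2@3 c3@6, authorship ......
After op 5 (add_cursor(3)): buffer="gnwgxt" (len 6), cursors c1@1 c2@3 c4@3 c3@6, authorship ......
After op 6 (delete): buffer="gx" (len 2), cursors c1@0 c2@0 c4@0 c3@2, authorship ..
After op 7 (insert('n')): buffer="nnngxn" (len 6), cursors c1@3 c2@3 c4@3 c3@6, authorship 124..3

Answer: nnngxn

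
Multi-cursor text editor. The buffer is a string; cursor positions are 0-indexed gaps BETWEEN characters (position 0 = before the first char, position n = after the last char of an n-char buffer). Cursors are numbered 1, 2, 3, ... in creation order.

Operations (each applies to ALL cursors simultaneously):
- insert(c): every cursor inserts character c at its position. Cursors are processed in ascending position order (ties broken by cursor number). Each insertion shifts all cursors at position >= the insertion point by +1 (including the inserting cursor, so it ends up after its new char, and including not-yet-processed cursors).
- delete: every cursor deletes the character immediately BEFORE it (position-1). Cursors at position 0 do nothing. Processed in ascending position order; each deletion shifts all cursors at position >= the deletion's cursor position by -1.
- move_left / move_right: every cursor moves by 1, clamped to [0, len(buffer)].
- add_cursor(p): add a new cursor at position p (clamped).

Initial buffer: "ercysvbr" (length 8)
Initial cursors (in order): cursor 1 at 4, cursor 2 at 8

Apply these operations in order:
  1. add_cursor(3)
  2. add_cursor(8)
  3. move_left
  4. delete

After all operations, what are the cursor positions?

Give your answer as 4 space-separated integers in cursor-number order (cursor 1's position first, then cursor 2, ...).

After op 1 (add_cursor(3)): buffer="ercysvbr" (len 8), cursors c3@3 c1@4 c2@8, authorship ........
After op 2 (add_cursor(8)): buffer="ercysvbr" (len 8), cursors c3@3 c1@4 c2@8 c4@8, authorship ........
After op 3 (move_left): buffer="ercysvbr" (len 8), cursors c3@2 c1@3 c2@7 c4@7, authorship ........
After op 4 (delete): buffer="eysr" (len 4), cursors c1@1 c3@1 c2@3 c4@3, authorship ....

Answer: 1 3 1 3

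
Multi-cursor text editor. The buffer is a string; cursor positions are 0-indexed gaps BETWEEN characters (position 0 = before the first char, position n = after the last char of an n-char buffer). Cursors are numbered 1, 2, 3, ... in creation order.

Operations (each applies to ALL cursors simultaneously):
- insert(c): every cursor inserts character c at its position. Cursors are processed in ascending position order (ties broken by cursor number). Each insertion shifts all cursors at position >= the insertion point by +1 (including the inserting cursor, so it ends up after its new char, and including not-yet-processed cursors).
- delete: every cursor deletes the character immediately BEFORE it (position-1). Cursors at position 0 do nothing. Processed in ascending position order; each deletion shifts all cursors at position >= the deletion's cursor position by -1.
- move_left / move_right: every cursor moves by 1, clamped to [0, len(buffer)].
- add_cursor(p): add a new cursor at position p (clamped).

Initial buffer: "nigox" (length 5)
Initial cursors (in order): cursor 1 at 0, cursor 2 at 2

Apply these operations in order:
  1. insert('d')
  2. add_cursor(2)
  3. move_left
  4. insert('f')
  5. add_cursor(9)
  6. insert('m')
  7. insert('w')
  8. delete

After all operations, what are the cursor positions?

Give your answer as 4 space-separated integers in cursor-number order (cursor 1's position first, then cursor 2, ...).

After op 1 (insert('d')): buffer="dnidgox" (len 7), cursors c1@1 c2@4, authorship 1..2...
After op 2 (add_cursor(2)): buffer="dnidgox" (len 7), cursors c1@1 c3@2 c2@4, authorship 1..2...
After op 3 (move_left): buffer="dnidgox" (len 7), cursors c1@0 c3@1 c2@3, authorship 1..2...
After op 4 (insert('f')): buffer="fdfnifdgox" (len 10), cursors c1@1 c3@3 c2@6, authorship 113..22...
After op 5 (add_cursor(9)): buffer="fdfnifdgox" (len 10), cursors c1@1 c3@3 c2@6 c4@9, authorship 113..22...
After op 6 (insert('m')): buffer="fmdfmnifmdgomx" (len 14), cursors c1@2 c3@5 c2@9 c4@13, authorship 11133..222..4.
After op 7 (insert('w')): buffer="fmwdfmwnifmwdgomwx" (len 18), cursors c1@3 c3@7 c2@12 c4@17, authorship 1111333..2222..44.
After op 8 (delete): buffer="fmdfmnifmdgomx" (len 14), cursors c1@2 c3@5 c2@9 c4@13, authorship 11133..222..4.

Answer: 2 9 5 13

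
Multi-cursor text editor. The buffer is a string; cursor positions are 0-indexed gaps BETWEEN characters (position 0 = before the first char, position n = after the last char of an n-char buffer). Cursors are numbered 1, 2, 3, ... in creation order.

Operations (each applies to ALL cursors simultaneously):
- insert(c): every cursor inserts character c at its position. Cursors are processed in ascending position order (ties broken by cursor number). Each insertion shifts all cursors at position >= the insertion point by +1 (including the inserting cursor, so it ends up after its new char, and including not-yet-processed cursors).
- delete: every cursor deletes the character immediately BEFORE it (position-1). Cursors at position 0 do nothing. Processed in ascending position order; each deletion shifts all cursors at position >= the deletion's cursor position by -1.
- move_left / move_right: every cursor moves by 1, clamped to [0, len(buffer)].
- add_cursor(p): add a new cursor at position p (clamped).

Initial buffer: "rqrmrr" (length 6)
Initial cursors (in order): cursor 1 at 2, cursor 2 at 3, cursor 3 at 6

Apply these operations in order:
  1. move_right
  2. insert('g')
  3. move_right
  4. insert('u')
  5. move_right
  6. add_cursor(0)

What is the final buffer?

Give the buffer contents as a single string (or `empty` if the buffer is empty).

Answer: rqrgmugrurgu

Derivation:
After op 1 (move_right): buffer="rqrmrr" (len 6), cursors c1@3 c2@4 c3@6, authorship ......
After op 2 (insert('g')): buffer="rqrgmgrrg" (len 9), cursors c1@4 c2@6 c3@9, authorship ...1.2..3
After op 3 (move_right): buffer="rqrgmgrrg" (len 9), cursors c1@5 c2@7 c3@9, authorship ...1.2..3
After op 4 (insert('u')): buffer="rqrgmugrurgu" (len 12), cursors c1@6 c2@9 c3@12, authorship ...1.12.2.33
After op 5 (move_right): buffer="rqrgmugrurgu" (len 12), cursors c1@7 c2@10 c3@12, authorship ...1.12.2.33
After op 6 (add_cursor(0)): buffer="rqrgmugrurgu" (len 12), cursors c4@0 c1@7 c2@10 c3@12, authorship ...1.12.2.33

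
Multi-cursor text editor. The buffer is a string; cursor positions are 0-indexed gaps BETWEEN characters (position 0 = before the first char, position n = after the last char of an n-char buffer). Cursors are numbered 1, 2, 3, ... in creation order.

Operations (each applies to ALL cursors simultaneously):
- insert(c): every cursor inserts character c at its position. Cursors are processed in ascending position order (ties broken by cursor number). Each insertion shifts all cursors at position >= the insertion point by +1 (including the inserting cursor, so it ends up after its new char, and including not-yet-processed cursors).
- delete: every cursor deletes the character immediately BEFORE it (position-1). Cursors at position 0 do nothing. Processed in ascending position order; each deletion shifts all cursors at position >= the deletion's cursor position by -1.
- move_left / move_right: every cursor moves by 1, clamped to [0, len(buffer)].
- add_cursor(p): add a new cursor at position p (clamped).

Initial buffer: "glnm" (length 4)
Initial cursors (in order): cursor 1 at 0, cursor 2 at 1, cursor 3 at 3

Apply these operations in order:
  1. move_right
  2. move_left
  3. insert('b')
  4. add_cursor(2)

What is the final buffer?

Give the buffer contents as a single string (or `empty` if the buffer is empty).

After op 1 (move_right): buffer="glnm" (len 4), cursors c1@1 c2@2 c3@4, authorship ....
After op 2 (move_left): buffer="glnm" (len 4), cursors c1@0 c2@1 c3@3, authorship ....
After op 3 (insert('b')): buffer="bgblnbm" (len 7), cursors c1@1 c2@3 c3@6, authorship 1.2..3.
After op 4 (add_cursor(2)): buffer="bgblnbm" (len 7), cursors c1@1 c4@2 c2@3 c3@6, authorship 1.2..3.

Answer: bgblnbm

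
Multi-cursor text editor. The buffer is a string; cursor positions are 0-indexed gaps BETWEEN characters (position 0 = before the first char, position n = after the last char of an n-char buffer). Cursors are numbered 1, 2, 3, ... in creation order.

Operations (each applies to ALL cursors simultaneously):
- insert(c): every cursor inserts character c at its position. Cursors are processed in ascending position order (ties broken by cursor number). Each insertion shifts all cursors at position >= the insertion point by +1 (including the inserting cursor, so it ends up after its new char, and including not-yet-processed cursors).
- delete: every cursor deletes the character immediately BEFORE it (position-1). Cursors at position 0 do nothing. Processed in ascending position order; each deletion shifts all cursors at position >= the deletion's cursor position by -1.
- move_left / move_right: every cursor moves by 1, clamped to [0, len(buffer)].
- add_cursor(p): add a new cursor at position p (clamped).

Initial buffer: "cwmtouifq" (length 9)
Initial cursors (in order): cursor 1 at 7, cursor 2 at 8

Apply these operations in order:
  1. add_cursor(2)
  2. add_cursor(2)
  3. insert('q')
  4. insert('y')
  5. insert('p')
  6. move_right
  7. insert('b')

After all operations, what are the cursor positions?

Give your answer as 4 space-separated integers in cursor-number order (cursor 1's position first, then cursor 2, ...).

Answer: 20 25 11 11

Derivation:
After op 1 (add_cursor(2)): buffer="cwmtouifq" (len 9), cursors c3@2 c1@7 c2@8, authorship .........
After op 2 (add_cursor(2)): buffer="cwmtouifq" (len 9), cursors c3@2 c4@2 c1@7 c2@8, authorship .........
After op 3 (insert('q')): buffer="cwqqmtouiqfqq" (len 13), cursors c3@4 c4@4 c1@10 c2@12, authorship ..34.....1.2.
After op 4 (insert('y')): buffer="cwqqyymtouiqyfqyq" (len 17), cursors c3@6 c4@6 c1@13 c2@16, authorship ..3434.....11.22.
After op 5 (insert('p')): buffer="cwqqyyppmtouiqypfqypq" (len 21), cursors c3@8 c4@8 c1@16 c2@20, authorship ..343434.....111.222.
After op 6 (move_right): buffer="cwqqyyppmtouiqypfqypq" (len 21), cursors c3@9 c4@9 c1@17 c2@21, authorship ..343434.....111.222.
After op 7 (insert('b')): buffer="cwqqyyppmbbtouiqypfbqypqb" (len 25), cursors c3@11 c4@11 c1@20 c2@25, authorship ..343434.34....111.1222.2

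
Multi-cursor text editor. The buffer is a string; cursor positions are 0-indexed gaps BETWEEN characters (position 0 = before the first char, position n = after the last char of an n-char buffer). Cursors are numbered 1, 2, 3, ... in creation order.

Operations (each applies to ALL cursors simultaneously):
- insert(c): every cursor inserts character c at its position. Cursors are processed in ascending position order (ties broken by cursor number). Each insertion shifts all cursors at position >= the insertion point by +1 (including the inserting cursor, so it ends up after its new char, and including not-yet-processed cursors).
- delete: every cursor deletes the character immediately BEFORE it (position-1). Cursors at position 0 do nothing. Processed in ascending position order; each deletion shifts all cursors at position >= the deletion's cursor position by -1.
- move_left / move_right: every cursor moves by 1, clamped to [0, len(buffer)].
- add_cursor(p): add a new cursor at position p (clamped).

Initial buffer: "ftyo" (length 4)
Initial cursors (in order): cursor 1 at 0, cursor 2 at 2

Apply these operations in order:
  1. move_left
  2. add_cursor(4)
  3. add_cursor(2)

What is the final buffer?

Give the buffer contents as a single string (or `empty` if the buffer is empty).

Answer: ftyo

Derivation:
After op 1 (move_left): buffer="ftyo" (len 4), cursors c1@0 c2@1, authorship ....
After op 2 (add_cursor(4)): buffer="ftyo" (len 4), cursors c1@0 c2@1 c3@4, authorship ....
After op 3 (add_cursor(2)): buffer="ftyo" (len 4), cursors c1@0 c2@1 c4@2 c3@4, authorship ....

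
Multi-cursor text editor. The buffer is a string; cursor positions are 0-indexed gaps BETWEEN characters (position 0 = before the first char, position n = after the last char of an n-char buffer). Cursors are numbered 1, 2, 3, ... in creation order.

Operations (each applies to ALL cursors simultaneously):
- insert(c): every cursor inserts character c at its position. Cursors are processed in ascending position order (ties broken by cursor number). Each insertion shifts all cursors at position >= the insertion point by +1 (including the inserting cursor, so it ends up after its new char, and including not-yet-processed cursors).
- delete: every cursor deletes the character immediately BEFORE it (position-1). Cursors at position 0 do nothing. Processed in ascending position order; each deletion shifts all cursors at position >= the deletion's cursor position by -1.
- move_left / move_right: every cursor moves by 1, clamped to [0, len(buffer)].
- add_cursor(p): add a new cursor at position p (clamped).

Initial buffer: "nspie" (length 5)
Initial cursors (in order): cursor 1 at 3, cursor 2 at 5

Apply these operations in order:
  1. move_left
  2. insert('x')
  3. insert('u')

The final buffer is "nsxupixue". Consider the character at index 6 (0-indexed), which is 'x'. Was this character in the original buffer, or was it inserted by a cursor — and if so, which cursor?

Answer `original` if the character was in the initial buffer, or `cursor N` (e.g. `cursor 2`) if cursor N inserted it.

Answer: cursor 2

Derivation:
After op 1 (move_left): buffer="nspie" (len 5), cursors c1@2 c2@4, authorship .....
After op 2 (insert('x')): buffer="nsxpixe" (len 7), cursors c1@3 c2@6, authorship ..1..2.
After op 3 (insert('u')): buffer="nsxupixue" (len 9), cursors c1@4 c2@8, authorship ..11..22.
Authorship (.=original, N=cursor N): . . 1 1 . . 2 2 .
Index 6: author = 2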